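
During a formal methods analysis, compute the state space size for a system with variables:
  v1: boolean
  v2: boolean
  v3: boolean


State space = product of domain sizes of all variables.
Domain sizes:
  v1 (boolean): 2
  v2 (boolean): 2
  v3 (boolean): 2
Product = 2 * 2 * 2 = 8

8


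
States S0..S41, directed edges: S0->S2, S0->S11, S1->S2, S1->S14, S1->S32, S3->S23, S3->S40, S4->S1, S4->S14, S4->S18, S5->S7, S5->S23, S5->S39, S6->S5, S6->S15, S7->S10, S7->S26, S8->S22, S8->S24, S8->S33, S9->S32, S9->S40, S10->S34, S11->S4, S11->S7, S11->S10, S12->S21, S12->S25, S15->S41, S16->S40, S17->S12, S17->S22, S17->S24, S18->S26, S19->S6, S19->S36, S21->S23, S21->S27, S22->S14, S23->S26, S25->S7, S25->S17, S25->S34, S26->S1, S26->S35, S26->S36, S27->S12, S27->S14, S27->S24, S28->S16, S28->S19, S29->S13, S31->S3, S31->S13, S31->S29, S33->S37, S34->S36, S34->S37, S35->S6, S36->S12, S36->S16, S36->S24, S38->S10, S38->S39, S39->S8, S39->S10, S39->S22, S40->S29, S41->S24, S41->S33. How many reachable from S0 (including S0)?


BFS from S0:
  layer 0: {S0}
  layer 1: {S2, S11}
  layer 2: {S4, S7, S10}
  layer 3: {S1, S14, S18, S26, S34}
  layer 4: {S32, S35, S36, S37}
  layer 5: {S6, S12, S16, S24}
  layer 6: {S5, S15, S21, S25, S40}
  layer 7: {S17, S23, S27, S29, S39, S41}
  layer 8: {S8, S13, S22, S33}
Reachable set: {S0, S1, S2, S4, S5, S6, S7, S8, S10, S11, S12, S13, S14, S15, S16, S17, S18, S21, S22, S23, S24, S25, S26, S27, S29, S32, S33, S34, S35, S36, S37, S39, S40, S41}
Count = 34

34


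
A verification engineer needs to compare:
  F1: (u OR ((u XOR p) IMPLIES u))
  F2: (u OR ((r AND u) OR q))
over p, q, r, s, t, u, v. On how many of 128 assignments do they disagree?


F1 = (u OR ((u XOR p) IMPLIES u))
F2 = (u OR ((r AND u) OR q))
Evaluate both on each of 128 rows (bits = p,q,r,s,t,u,v):
  row 0 [0000000]: F1=1 F2=0 (differ) -> 1
  row 1 [0000001]: F1=1 F2=0 (differ) -> 1
  row 2 [0000010]: F1=1 F2=1 -> 0
  row 3 [0000011]: F1=1 F2=1 -> 0
  row 4 [0000100]: F1=1 F2=0 (differ) -> 1
  (every remaining row is evaluated the same way; all 128 results are listed next)
Full result column, 8 rows per line (p,q,r,s fixed per line; t,u,v runs 000..111 left to right):
  rows 0-7 [p,q,r,s=0000]: 11001100  (ones: 4)
  rows 8-15 [p,q,r,s=0001]: 11001100  (ones: 4)
  rows 16-23 [p,q,r,s=0010]: 11001100  (ones: 4)
  rows 24-31 [p,q,r,s=0011]: 11001100  (ones: 4)
  rows 32-39 [p,q,r,s=0100]: 00000000  (ones: 0)
  rows 40-47 [p,q,r,s=0101]: 00000000  (ones: 0)
  rows 48-55 [p,q,r,s=0110]: 00000000  (ones: 0)
  rows 56-63 [p,q,r,s=0111]: 00000000  (ones: 0)
  rows 64-71 [p,q,r,s=1000]: 00000000  (ones: 0)
  rows 72-79 [p,q,r,s=1001]: 00000000  (ones: 0)
  rows 80-87 [p,q,r,s=1010]: 00000000  (ones: 0)
  rows 88-95 [p,q,r,s=1011]: 00000000  (ones: 0)
  rows 96-103 [p,q,r,s=1100]: 11001100  (ones: 4)
  rows 104-111 [p,q,r,s=1101]: 11001100  (ones: 4)
  rows 112-119 [p,q,r,s=1110]: 11001100  (ones: 4)
  rows 120-127 [p,q,r,s=1111]: 11001100  (ones: 4)
Disagreements = 4+4+4+4+0+0+0+0+0+0+0+0+4+4+4+4 = 32

32


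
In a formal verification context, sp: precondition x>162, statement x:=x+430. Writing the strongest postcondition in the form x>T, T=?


Formula: sp(P, x:=E) = exists old_x. (x = E[old_x/x]) AND P[old_x/x] (old_x is the value of x before the assignment; eliminate old_x by solving x = E[old_x/x] for old_x)
Step 1: Precondition P: x>162, i.e. old_x > 162
Step 2: Assignment gives x = old_x + 430, so old_x = x - 430
Step 3: Substitute into P: x - 430 > 162
Step 4: Simplify: x > 162+430 = 592

592


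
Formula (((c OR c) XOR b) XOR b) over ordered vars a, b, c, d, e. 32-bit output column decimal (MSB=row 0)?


Formula: (((c OR c) XOR b) XOR b) over a, b, c, d, e (32 rows)
Evaluate each row (bits = a,b,c,d,e, MSB first):
  row 0 [00000]: (((0 OR 0) XOR 0) XOR 0) -> 0
  row 1 [00001]: (((0 OR 0) XOR 0) XOR 0) -> 0
  row 2 [00010]: (((0 OR 0) XOR 0) XOR 0) -> 0
  row 3 [00011]: (((0 OR 0) XOR 0) XOR 0) -> 0
  row 4 [00100]: (((1 OR 1) XOR 0) XOR 0) -> 1
  row 5 [00101]: (((1 OR 1) XOR 0) XOR 0) -> 1
  row 6 [00110]: (((1 OR 1) XOR 0) XOR 0) -> 1
  row 7 [00111]: (((1 OR 1) XOR 0) XOR 0) -> 1
  row 8 [01000]: (((0 OR 0) XOR 1) XOR 1) -> 0
  row 9 [01001]: (((0 OR 0) XOR 1) XOR 1) -> 0
  row 10 [01010]: (((0 OR 0) XOR 1) XOR 1) -> 0
  row 11 [01011]: (((0 OR 0) XOR 1) XOR 1) -> 0
  row 12 [01100]: (((1 OR 1) XOR 1) XOR 1) -> 1
  row 13 [01101]: (((1 OR 1) XOR 1) XOR 1) -> 1
  row 14 [01110]: (((1 OR 1) XOR 1) XOR 1) -> 1
  row 15 [01111]: (((1 OR 1) XOR 1) XOR 1) -> 1
  row 16 [10000]: (((0 OR 0) XOR 0) XOR 0) -> 0
  row 17 [10001]: (((0 OR 0) XOR 0) XOR 0) -> 0
  row 18 [10010]: (((0 OR 0) XOR 0) XOR 0) -> 0
  row 19 [10011]: (((0 OR 0) XOR 0) XOR 0) -> 0
  row 20 [10100]: (((1 OR 1) XOR 0) XOR 0) -> 1
  row 21 [10101]: (((1 OR 1) XOR 0) XOR 0) -> 1
  row 22 [10110]: (((1 OR 1) XOR 0) XOR 0) -> 1
  row 23 [10111]: (((1 OR 1) XOR 0) XOR 0) -> 1
  row 24 [11000]: (((0 OR 0) XOR 1) XOR 1) -> 0
  row 25 [11001]: (((0 OR 0) XOR 1) XOR 1) -> 0
  row 26 [11010]: (((0 OR 0) XOR 1) XOR 1) -> 0
  row 27 [11011]: (((0 OR 0) XOR 1) XOR 1) -> 0
  row 28 [11100]: (((1 OR 1) XOR 1) XOR 1) -> 1
  row 29 [11101]: (((1 OR 1) XOR 1) XOR 1) -> 1
  row 30 [11110]: (((1 OR 1) XOR 1) XOR 1) -> 1
  row 31 [11111]: (((1 OR 1) XOR 1) XOR 1) -> 1
Full result column, 4 rows per line (a,b,c fixed per line; d,e runs 00..11 left to right):
  rows 0-3 [a,b,c=000]: 0000  = hex 0
  rows 4-7 [a,b,c=001]: 1111  = hex F
  rows 8-11 [a,b,c=010]: 0000  = hex 0
  rows 12-15 [a,b,c=011]: 1111  = hex F
  rows 16-19 [a,b,c=100]: 0000  = hex 0
  rows 20-23 [a,b,c=101]: 1111  = hex F
  rows 24-27 [a,b,c=110]: 0000  = hex 0
  rows 28-31 [a,b,c=111]: 1111  = hex F
Output column (row 0 .. row 31) = 00001111000011110000111100001111
Output column grouped in 4s = 0000 1111 0000 1111 0000 1111 0000 1111 = 0x0F0F0F0F
Convert to decimal digit by digit (value = value*16 + digit):
  0 -> 0
  0*16 + 15 (F) = 15
  15*16 + 0 = 240
  240*16 + 15 (F) = 3855
  3855*16 + 0 = 61680
  61680*16 + 15 (F) = 986895
  986895*16 + 0 = 15790320
  15790320*16 + 15 (F) = 252645135
Decimal = 252645135

252645135


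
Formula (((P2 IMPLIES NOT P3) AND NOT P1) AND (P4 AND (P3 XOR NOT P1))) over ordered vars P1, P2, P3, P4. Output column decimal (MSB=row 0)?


Formula: (((P2 IMPLIES NOT P3) AND NOT P1) AND (P4 AND (P3 XOR NOT P1))) over P1, P2, P3, P4 (16 rows)
Evaluate each row (bits = P1,P2,P3,P4, MSB first):
  row 0 [0000]: (((0 IMPLIES NOT 0) AND NOT 0) AND (0 AND (0 XOR NOT 0))) -> 0
  row 1 [0001]: (((0 IMPLIES NOT 0) AND NOT 0) AND (1 AND (0 XOR NOT 0))) -> 1
  row 2 [0010]: (((0 IMPLIES NOT 1) AND NOT 0) AND (0 AND (1 XOR NOT 0))) -> 0
  row 3 [0011]: (((0 IMPLIES NOT 1) AND NOT 0) AND (1 AND (1 XOR NOT 0))) -> 0
  row 4 [0100]: (((1 IMPLIES NOT 0) AND NOT 0) AND (0 AND (0 XOR NOT 0))) -> 0
  row 5 [0101]: (((1 IMPLIES NOT 0) AND NOT 0) AND (1 AND (0 XOR NOT 0))) -> 1
  row 6 [0110]: (((1 IMPLIES NOT 1) AND NOT 0) AND (0 AND (1 XOR NOT 0))) -> 0
  row 7 [0111]: (((1 IMPLIES NOT 1) AND NOT 0) AND (1 AND (1 XOR NOT 0))) -> 0
  row 8 [1000]: (((0 IMPLIES NOT 0) AND NOT 1) AND (0 AND (0 XOR NOT 1))) -> 0
  row 9 [1001]: (((0 IMPLIES NOT 0) AND NOT 1) AND (1 AND (0 XOR NOT 1))) -> 0
  row 10 [1010]: (((0 IMPLIES NOT 1) AND NOT 1) AND (0 AND (1 XOR NOT 1))) -> 0
  row 11 [1011]: (((0 IMPLIES NOT 1) AND NOT 1) AND (1 AND (1 XOR NOT 1))) -> 0
  row 12 [1100]: (((1 IMPLIES NOT 0) AND NOT 1) AND (0 AND (0 XOR NOT 1))) -> 0
  row 13 [1101]: (((1 IMPLIES NOT 0) AND NOT 1) AND (1 AND (0 XOR NOT 1))) -> 0
  row 14 [1110]: (((1 IMPLIES NOT 1) AND NOT 1) AND (0 AND (1 XOR NOT 1))) -> 0
  row 15 [1111]: (((1 IMPLIES NOT 1) AND NOT 1) AND (1 AND (1 XOR NOT 1))) -> 0
Full result column, 4 rows per line (P1,P2 fixed per line; P3,P4 runs 00..11 left to right):
  rows 0-3 [P1,P2=00]: 0100  = hex 4
  rows 4-7 [P1,P2=01]: 0100  = hex 4
  rows 8-11 [P1,P2=10]: 0000  = hex 0
  rows 12-15 [P1,P2=11]: 0000  = hex 0
Output column (row 0 .. row 15) = 0100010000000000
Output column grouped in 4s = 0100 0100 0000 0000 = 0x4400
Convert to decimal digit by digit (value = value*16 + digit):
  4 -> 4
  4*16 + 4 = 68
  68*16 + 0 = 1088
  1088*16 + 0 = 17408
Decimal = 17408

17408


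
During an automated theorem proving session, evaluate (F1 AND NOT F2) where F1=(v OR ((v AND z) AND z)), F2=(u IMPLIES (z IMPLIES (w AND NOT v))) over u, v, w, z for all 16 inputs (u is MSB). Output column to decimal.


F1 = (v OR ((v AND z) AND z))
F2 = (u IMPLIES (z IMPLIES (w AND NOT v)))
Counterexample to F1=>F2 is where F1=1 and F2=0.
Evaluate each row (bits = u,v,w,z, MSB first):
  row 0 [0000]: F1=0 F2=1 -> F1&~F2 -> 0
  row 1 [0001]: F1=0 F2=1 -> F1&~F2 -> 0
  row 2 [0010]: F1=0 F2=1 -> F1&~F2 -> 0
  row 3 [0011]: F1=0 F2=1 -> F1&~F2 -> 0
  row 4 [0100]: F1=1 F2=1 -> F1&~F2 -> 0
  row 5 [0101]: F1=1 F2=1 -> F1&~F2 -> 0
  row 6 [0110]: F1=1 F2=1 -> F1&~F2 -> 0
  row 7 [0111]: F1=1 F2=1 -> F1&~F2 -> 0
  row 8 [1000]: F1=0 F2=1 -> F1&~F2 -> 0
  row 9 [1001]: F1=0 F2=0 -> F1&~F2 -> 0
  row 10 [1010]: F1=0 F2=1 -> F1&~F2 -> 0
  row 11 [1011]: F1=0 F2=1 -> F1&~F2 -> 0
  row 12 [1100]: F1=1 F2=1 -> F1&~F2 -> 0
  row 13 [1101]: F1=1 F2=0 -> F1&~F2 -> 1
  row 14 [1110]: F1=1 F2=1 -> F1&~F2 -> 0
  row 15 [1111]: F1=1 F2=0 -> F1&~F2 -> 1
Full result column, 4 rows per line (u,v fixed per line; w,z runs 00..11 left to right):
  rows 0-3 [u,v=00]: 0000  = hex 0
  rows 4-7 [u,v=01]: 0000  = hex 0
  rows 8-11 [u,v=10]: 0000  = hex 0
  rows 12-15 [u,v=11]: 0101  = hex 5
Counterexample vector (row 0 .. row 15) = 0000000000000101
Output column grouped in 4s = 0000 0000 0000 0101 = 0x0005
Convert to decimal digit by digit (value = value*16 + digit):
  0 -> 0
  0*16 + 0 = 0
  0*16 + 0 = 0
  0*16 + 5 = 5
Decimal = 5

5


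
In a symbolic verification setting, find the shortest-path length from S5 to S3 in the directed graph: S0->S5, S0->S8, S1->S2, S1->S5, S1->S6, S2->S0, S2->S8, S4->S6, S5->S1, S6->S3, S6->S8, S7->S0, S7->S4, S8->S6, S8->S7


BFS layer-by-layer from S5:
  dist 0: {S5}
  dist 1: {S1}
  dist 2: {S2, S6}
  dist 3: {S0, S3, S8}
  -> S3 reached at distance 3
Shortest path length = 3

3


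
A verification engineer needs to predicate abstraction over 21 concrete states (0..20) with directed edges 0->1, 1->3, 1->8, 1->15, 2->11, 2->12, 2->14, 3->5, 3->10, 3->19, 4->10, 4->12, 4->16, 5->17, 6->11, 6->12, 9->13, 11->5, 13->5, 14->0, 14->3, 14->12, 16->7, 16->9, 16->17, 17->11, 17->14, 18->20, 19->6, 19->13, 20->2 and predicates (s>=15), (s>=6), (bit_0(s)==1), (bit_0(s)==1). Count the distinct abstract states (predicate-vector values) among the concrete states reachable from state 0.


BFS from 0:
Concrete reachable: {0, 1, 3, 5, 6, 8, 10, 11, 12, 13, 14, 15, 17, 19}
Abstract via predicates (s>=15), (s>=6), (bit_0(s)==1), (bit_0(s)==1):
  (0,0,0,0) <- {0}
  (0,0,1,1) <- {1, 3, 5}
  (0,1,0,0) <- {6, 8, 10, 12, 14}
  (0,1,1,1) <- {11, 13}
  (1,1,1,1) <- {15, 17, 19}
Distinct abstract states = 5

5


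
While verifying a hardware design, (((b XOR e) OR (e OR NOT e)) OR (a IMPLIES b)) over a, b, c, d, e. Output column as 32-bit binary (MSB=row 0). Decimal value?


Formula: (((b XOR e) OR (e OR NOT e)) OR (a IMPLIES b)) over a, b, c, d, e (32 rows)
Evaluate each row (bits = a,b,c,d,e, MSB first):
  row 0 [00000]: (((0 XOR 0) OR (0 OR NOT 0)) OR (0 IMPLIES 0)) -> 1
  row 1 [00001]: (((0 XOR 1) OR (1 OR NOT 1)) OR (0 IMPLIES 0)) -> 1
  row 2 [00010]: (((0 XOR 0) OR (0 OR NOT 0)) OR (0 IMPLIES 0)) -> 1
  row 3 [00011]: (((0 XOR 1) OR (1 OR NOT 1)) OR (0 IMPLIES 0)) -> 1
  row 4 [00100]: (((0 XOR 0) OR (0 OR NOT 0)) OR (0 IMPLIES 0)) -> 1
  row 5 [00101]: (((0 XOR 1) OR (1 OR NOT 1)) OR (0 IMPLIES 0)) -> 1
  row 6 [00110]: (((0 XOR 0) OR (0 OR NOT 0)) OR (0 IMPLIES 0)) -> 1
  row 7 [00111]: (((0 XOR 1) OR (1 OR NOT 1)) OR (0 IMPLIES 0)) -> 1
  row 8 [01000]: (((1 XOR 0) OR (0 OR NOT 0)) OR (0 IMPLIES 1)) -> 1
  row 9 [01001]: (((1 XOR 1) OR (1 OR NOT 1)) OR (0 IMPLIES 1)) -> 1
  row 10 [01010]: (((1 XOR 0) OR (0 OR NOT 0)) OR (0 IMPLIES 1)) -> 1
  row 11 [01011]: (((1 XOR 1) OR (1 OR NOT 1)) OR (0 IMPLIES 1)) -> 1
  row 12 [01100]: (((1 XOR 0) OR (0 OR NOT 0)) OR (0 IMPLIES 1)) -> 1
  row 13 [01101]: (((1 XOR 1) OR (1 OR NOT 1)) OR (0 IMPLIES 1)) -> 1
  row 14 [01110]: (((1 XOR 0) OR (0 OR NOT 0)) OR (0 IMPLIES 1)) -> 1
  row 15 [01111]: (((1 XOR 1) OR (1 OR NOT 1)) OR (0 IMPLIES 1)) -> 1
  row 16 [10000]: (((0 XOR 0) OR (0 OR NOT 0)) OR (1 IMPLIES 0)) -> 1
  row 17 [10001]: (((0 XOR 1) OR (1 OR NOT 1)) OR (1 IMPLIES 0)) -> 1
  row 18 [10010]: (((0 XOR 0) OR (0 OR NOT 0)) OR (1 IMPLIES 0)) -> 1
  row 19 [10011]: (((0 XOR 1) OR (1 OR NOT 1)) OR (1 IMPLIES 0)) -> 1
  row 20 [10100]: (((0 XOR 0) OR (0 OR NOT 0)) OR (1 IMPLIES 0)) -> 1
  row 21 [10101]: (((0 XOR 1) OR (1 OR NOT 1)) OR (1 IMPLIES 0)) -> 1
  row 22 [10110]: (((0 XOR 0) OR (0 OR NOT 0)) OR (1 IMPLIES 0)) -> 1
  row 23 [10111]: (((0 XOR 1) OR (1 OR NOT 1)) OR (1 IMPLIES 0)) -> 1
  row 24 [11000]: (((1 XOR 0) OR (0 OR NOT 0)) OR (1 IMPLIES 1)) -> 1
  row 25 [11001]: (((1 XOR 1) OR (1 OR NOT 1)) OR (1 IMPLIES 1)) -> 1
  row 26 [11010]: (((1 XOR 0) OR (0 OR NOT 0)) OR (1 IMPLIES 1)) -> 1
  row 27 [11011]: (((1 XOR 1) OR (1 OR NOT 1)) OR (1 IMPLIES 1)) -> 1
  row 28 [11100]: (((1 XOR 0) OR (0 OR NOT 0)) OR (1 IMPLIES 1)) -> 1
  row 29 [11101]: (((1 XOR 1) OR (1 OR NOT 1)) OR (1 IMPLIES 1)) -> 1
  row 30 [11110]: (((1 XOR 0) OR (0 OR NOT 0)) OR (1 IMPLIES 1)) -> 1
  row 31 [11111]: (((1 XOR 1) OR (1 OR NOT 1)) OR (1 IMPLIES 1)) -> 1
Full result column, 4 rows per line (a,b,c fixed per line; d,e runs 00..11 left to right):
  rows 0-3 [a,b,c=000]: 1111  = hex F
  rows 4-7 [a,b,c=001]: 1111  = hex F
  rows 8-11 [a,b,c=010]: 1111  = hex F
  rows 12-15 [a,b,c=011]: 1111  = hex F
  rows 16-19 [a,b,c=100]: 1111  = hex F
  rows 20-23 [a,b,c=101]: 1111  = hex F
  rows 24-27 [a,b,c=110]: 1111  = hex F
  rows 28-31 [a,b,c=111]: 1111  = hex F
Output column (row 0 .. row 31) = 11111111111111111111111111111111
Output column grouped in 4s = 1111 1111 1111 1111 1111 1111 1111 1111 = 0xFFFFFFFF
Convert to decimal digit by digit (value = value*16 + digit):
  F -> 15
  15*16 + 15 (F) = 255
  255*16 + 15 (F) = 4095
  4095*16 + 15 (F) = 65535
  65535*16 + 15 (F) = 1048575
  1048575*16 + 15 (F) = 16777215
  16777215*16 + 15 (F) = 268435455
  268435455*16 + 15 (F) = 4294967295
Decimal = 4294967295

4294967295


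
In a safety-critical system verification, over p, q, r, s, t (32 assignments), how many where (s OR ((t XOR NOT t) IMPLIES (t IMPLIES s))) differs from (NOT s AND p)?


F1 = (s OR ((t XOR NOT t) IMPLIES (t IMPLIES s)))
F2 = (NOT s AND p)
Evaluate both on each of 32 rows (bits = p,q,r,s,t):
  row 0 [00000]: F1=1 F2=0 (differ) -> 1
  row 1 [00001]: F1=0 F2=0 -> 0
  row 2 [00010]: F1=1 F2=0 (differ) -> 1
  row 3 [00011]: F1=1 F2=0 (differ) -> 1
  row 4 [00100]: F1=1 F2=0 (differ) -> 1
  row 5 [00101]: F1=0 F2=0 -> 0
  row 6 [00110]: F1=1 F2=0 (differ) -> 1
  row 7 [00111]: F1=1 F2=0 (differ) -> 1
  row 8 [01000]: F1=1 F2=0 (differ) -> 1
  row 9 [01001]: F1=0 F2=0 -> 0
  row 10 [01010]: F1=1 F2=0 (differ) -> 1
  row 11 [01011]: F1=1 F2=0 (differ) -> 1
  row 12 [01100]: F1=1 F2=0 (differ) -> 1
  row 13 [01101]: F1=0 F2=0 -> 0
  row 14 [01110]: F1=1 F2=0 (differ) -> 1
  row 15 [01111]: F1=1 F2=0 (differ) -> 1
  row 16 [10000]: F1=1 F2=1 -> 0
  row 17 [10001]: F1=0 F2=1 (differ) -> 1
  row 18 [10010]: F1=1 F2=0 (differ) -> 1
  row 19 [10011]: F1=1 F2=0 (differ) -> 1
  row 20 [10100]: F1=1 F2=1 -> 0
  row 21 [10101]: F1=0 F2=1 (differ) -> 1
  row 22 [10110]: F1=1 F2=0 (differ) -> 1
  row 23 [10111]: F1=1 F2=0 (differ) -> 1
  row 24 [11000]: F1=1 F2=1 -> 0
  row 25 [11001]: F1=0 F2=1 (differ) -> 1
  row 26 [11010]: F1=1 F2=0 (differ) -> 1
  row 27 [11011]: F1=1 F2=0 (differ) -> 1
  row 28 [11100]: F1=1 F2=1 -> 0
  row 29 [11101]: F1=0 F2=1 (differ) -> 1
  row 30 [11110]: F1=1 F2=0 (differ) -> 1
  row 31 [11111]: F1=1 F2=0 (differ) -> 1
Full result column, 8 rows per line (p,q fixed per line; r,s,t runs 000..111 left to right):
  rows 0-7 [p,q=00]: 10111011  (ones: 6)
  rows 8-15 [p,q=01]: 10111011  (ones: 6)
  rows 16-23 [p,q=10]: 01110111  (ones: 6)
  rows 24-31 [p,q=11]: 01110111  (ones: 6)
Disagreements = 6+6+6+6 = 24

24


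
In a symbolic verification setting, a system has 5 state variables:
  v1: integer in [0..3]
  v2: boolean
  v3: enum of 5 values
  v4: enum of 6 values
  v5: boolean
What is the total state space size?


State space = product of domain sizes of all variables.
Domain sizes:
  v1 (integer in [0..3]): 4
  v2 (boolean): 2
  v3 (enum of 5 values): 5
  v4 (enum of 6 values): 6
  v5 (boolean): 2
Product = 4 * 2 * 5 * 6 * 2 = 480

480


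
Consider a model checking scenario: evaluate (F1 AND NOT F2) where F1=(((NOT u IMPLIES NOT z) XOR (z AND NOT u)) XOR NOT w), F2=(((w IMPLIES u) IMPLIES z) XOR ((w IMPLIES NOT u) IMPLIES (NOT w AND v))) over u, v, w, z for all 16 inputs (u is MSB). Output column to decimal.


F1 = (((NOT u IMPLIES NOT z) XOR (z AND NOT u)) XOR NOT w)
F2 = (((w IMPLIES u) IMPLIES z) XOR ((w IMPLIES NOT u) IMPLIES (NOT w AND v)))
Counterexample to F1=>F2 is where F1=1 and F2=0.
Evaluate each row (bits = u,v,w,z, MSB first):
  row 0 [0000]: F1=0 F2=0 -> F1&~F2 -> 0
  row 1 [0001]: F1=0 F2=1 -> F1&~F2 -> 0
  row 2 [0010]: F1=1 F2=1 -> F1&~F2 -> 0
  row 3 [0011]: F1=1 F2=1 -> F1&~F2 -> 0
  row 4 [0100]: F1=0 F2=1 -> F1&~F2 -> 0
  row 5 [0101]: F1=0 F2=0 -> F1&~F2 -> 0
  row 6 [0110]: F1=1 F2=1 -> F1&~F2 -> 0
  row 7 [0111]: F1=1 F2=1 -> F1&~F2 -> 0
  row 8 [1000]: F1=0 F2=0 -> F1&~F2 -> 0
  row 9 [1001]: F1=0 F2=1 -> F1&~F2 -> 0
  row 10 [1010]: F1=1 F2=1 -> F1&~F2 -> 0
  row 11 [1011]: F1=1 F2=0 -> F1&~F2 -> 1
  row 12 [1100]: F1=0 F2=1 -> F1&~F2 -> 0
  row 13 [1101]: F1=0 F2=0 -> F1&~F2 -> 0
  row 14 [1110]: F1=1 F2=1 -> F1&~F2 -> 0
  row 15 [1111]: F1=1 F2=0 -> F1&~F2 -> 1
Full result column, 4 rows per line (u,v fixed per line; w,z runs 00..11 left to right):
  rows 0-3 [u,v=00]: 0000  = hex 0
  rows 4-7 [u,v=01]: 0000  = hex 0
  rows 8-11 [u,v=10]: 0001  = hex 1
  rows 12-15 [u,v=11]: 0001  = hex 1
Counterexample vector (row 0 .. row 15) = 0000000000010001
Output column grouped in 4s = 0000 0000 0001 0001 = 0x0011
Convert to decimal digit by digit (value = value*16 + digit):
  0 -> 0
  0*16 + 0 = 0
  0*16 + 1 = 1
  1*16 + 1 = 17
Decimal = 17

17


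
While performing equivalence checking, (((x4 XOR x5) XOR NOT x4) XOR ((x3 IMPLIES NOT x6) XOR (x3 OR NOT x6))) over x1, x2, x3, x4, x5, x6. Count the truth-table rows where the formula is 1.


Formula: (((x4 XOR x5) XOR NOT x4) XOR ((x3 IMPLIES NOT x6) XOR (x3 OR NOT x6))) over 6 vars (64 rows)
Evaluate each row (x1, x2, x3, x4, x5, x6 as bits, MSB first):
  row 0 [000000]: (((0 XOR 0) XOR NOT 0) XOR ((0 IMPLIES NOT 0) XOR (0 OR NOT 0))) -> 1
  row 1 [000001]: (((0 XOR 0) XOR NOT 0) XOR ((0 IMPLIES NOT 1) XOR (0 OR NOT 1))) -> 0
  row 2 [000010]: (((0 XOR 1) XOR NOT 0) XOR ((0 IMPLIES NOT 0) XOR (0 OR NOT 0))) -> 0
  row 3 [000011]: (((0 XOR 1) XOR NOT 0) XOR ((0 IMPLIES NOT 1) XOR (0 OR NOT 1))) -> 1
  row 4 [000100]: (((1 XOR 0) XOR NOT 1) XOR ((0 IMPLIES NOT 0) XOR (0 OR NOT 0))) -> 1
  (every remaining row is evaluated the same way; all 64 results are listed next)
Full result column, 8 rows per line (x1,x2,x3 fixed per line; x4,x5,x6 runs 000..111 left to right):
  rows 0-7 [x1,x2,x3=000]: 10011001  (ones: 4)
  rows 8-15 [x1,x2,x3=001]: 10011001  (ones: 4)
  rows 16-23 [x1,x2,x3=010]: 10011001  (ones: 4)
  rows 24-31 [x1,x2,x3=011]: 10011001  (ones: 4)
  rows 32-39 [x1,x2,x3=100]: 10011001  (ones: 4)
  rows 40-47 [x1,x2,x3=101]: 10011001  (ones: 4)
  rows 48-55 [x1,x2,x3=110]: 10011001  (ones: 4)
  rows 56-63 [x1,x2,x3=111]: 10011001  (ones: 4)
Count of 1-rows = 4+4+4+4+4+4+4+4 = 32

32


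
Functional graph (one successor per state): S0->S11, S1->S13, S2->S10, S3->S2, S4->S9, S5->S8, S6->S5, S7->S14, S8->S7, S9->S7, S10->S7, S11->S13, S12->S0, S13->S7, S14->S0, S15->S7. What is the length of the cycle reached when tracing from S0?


Trace from S0 until a state repeats:
  S0 -> S11 -> S13 -> S7 -> S14 -> S0
S0 first seen at step 0, revisited at step 5.
Cycle length = 5 - 0 = 5

5


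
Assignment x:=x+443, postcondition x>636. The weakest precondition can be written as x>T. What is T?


Formula: wp(x:=E, P) = P[E/x] (substitute E for x in postcondition)
Step 1: Postcondition: x>636
Step 2: Substitute x+443 for x: x+443>636
Step 3: Solve for x: x > 636-443 = 193

193


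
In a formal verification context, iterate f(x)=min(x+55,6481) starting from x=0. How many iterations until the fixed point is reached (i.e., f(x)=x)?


Step 1: x=0, cap=6481, increment=55
Step 2: x grows by 55 each step until capped at 6481; fixed point is x=6481
Step 3: iterations = ceil(6481/55) = 118

118


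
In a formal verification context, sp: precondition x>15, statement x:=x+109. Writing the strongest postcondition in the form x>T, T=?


Formula: sp(P, x:=E) = exists old_x. (x = E[old_x/x]) AND P[old_x/x] (old_x is the value of x before the assignment; eliminate old_x by solving x = E[old_x/x] for old_x)
Step 1: Precondition P: x>15, i.e. old_x > 15
Step 2: Assignment gives x = old_x + 109, so old_x = x - 109
Step 3: Substitute into P: x - 109 > 15
Step 4: Simplify: x > 15+109 = 124

124


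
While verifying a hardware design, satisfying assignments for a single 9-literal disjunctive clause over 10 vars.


Step 1: Total=2^10=1024
Step 2: Unsat when all 9 false: 2^1=2
Step 3: Sat=1024-2=1022

1022


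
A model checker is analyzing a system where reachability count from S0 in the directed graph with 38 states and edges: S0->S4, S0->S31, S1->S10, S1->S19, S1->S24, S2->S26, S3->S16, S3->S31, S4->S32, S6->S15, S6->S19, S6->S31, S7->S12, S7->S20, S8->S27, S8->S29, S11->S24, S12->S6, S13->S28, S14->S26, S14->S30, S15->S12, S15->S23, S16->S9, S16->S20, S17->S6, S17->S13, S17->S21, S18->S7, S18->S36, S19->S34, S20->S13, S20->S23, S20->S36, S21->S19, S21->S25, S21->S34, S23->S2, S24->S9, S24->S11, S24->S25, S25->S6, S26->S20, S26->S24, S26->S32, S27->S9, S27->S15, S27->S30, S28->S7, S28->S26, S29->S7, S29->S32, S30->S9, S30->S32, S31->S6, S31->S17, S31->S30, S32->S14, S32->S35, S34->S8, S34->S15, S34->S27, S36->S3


BFS from S0:
  layer 0: {S0}
  layer 1: {S4, S31}
  layer 2: {S6, S17, S30, S32}
  layer 3: {S9, S13, S14, S15, S19, S21, S35}
  layer 4: {S12, S23, S25, S26, S28, S34}
  layer 5: {S2, S7, S8, S20, S24, S27}
  layer 6: {S11, S29, S36}
  layer 7: {S3}
  layer 8: {S16}
Reachable set: {S0, S2, S3, S4, S6, S7, S8, S9, S11, S12, S13, S14, S15, S16, S17, S19, S20, S21, S23, S24, S25, S26, S27, S28, S29, S30, S31, S32, S34, S35, S36}
Count = 31

31


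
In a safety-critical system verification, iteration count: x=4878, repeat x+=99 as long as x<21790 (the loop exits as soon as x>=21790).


Step 1: x goes from 4878 toward 21790 by 99; the body runs while x<21790, so iterations = ceil((bound-start)/step)
Step 2: Distance=16912
Step 3: ceil(16912/99)=171

171


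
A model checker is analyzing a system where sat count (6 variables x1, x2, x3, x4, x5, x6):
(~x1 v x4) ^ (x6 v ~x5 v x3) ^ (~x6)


CNF with 3 clauses over 6 vars (64 assignments).
An assignment satisfies CNF iff every clause has >=1 true literal.
Check each row (bits = x1,x2,x3,x4,x5,x6; clause T/F shown):
  row 0 [000000]: clauses=TTT -> 1
  row 1 [000001]: clauses=TTF -> 0
  row 2 [000010]: clauses=TFT -> 0
  row 3 [000011]: clauses=TTF -> 0
  row 4 [000100]: clauses=TTT -> 1
  (every remaining row is evaluated the same way; all 64 results are listed next)
Full result column, 8 rows per line (x1,x2,x3 fixed per line; x4,x5,x6 runs 000..111 left to right):
  rows 0-7 [x1,x2,x3=000]: 10001000  (ones: 2)
  rows 8-15 [x1,x2,x3=001]: 10101010  (ones: 4)
  rows 16-23 [x1,x2,x3=010]: 10001000  (ones: 2)
  rows 24-31 [x1,x2,x3=011]: 10101010  (ones: 4)
  rows 32-39 [x1,x2,x3=100]: 00001000  (ones: 1)
  rows 40-47 [x1,x2,x3=101]: 00001010  (ones: 2)
  rows 48-55 [x1,x2,x3=110]: 00001000  (ones: 1)
  rows 56-63 [x1,x2,x3=111]: 00001010  (ones: 2)
Satisfying assignments = 2+4+2+4+1+2+1+2 = 18

18


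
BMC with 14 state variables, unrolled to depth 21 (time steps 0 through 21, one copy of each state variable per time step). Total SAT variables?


BMC unrolls to depth k, creating one copy of each state var for steps 0..k.
Step count = 21 + 1 = 22 (steps 0 through 21)
Vars per step = 14
Total = 14 * 22 = 308

308


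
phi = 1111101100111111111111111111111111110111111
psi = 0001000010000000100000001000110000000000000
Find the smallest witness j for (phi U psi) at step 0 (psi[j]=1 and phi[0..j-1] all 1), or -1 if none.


(phi U psi) at 0: need smallest j with psi[j]=1 and phi[i]=1 for all i in [0,j).
Scan from step 0:
  step 0: phi=1, psi=0 -> continue
  step 1: phi=1, psi=0 -> continue
  step 2: phi=1, psi=0 -> continue
  step 3: psi=1 and phi held for [0,3) -> witness found
Witness step = 3

3


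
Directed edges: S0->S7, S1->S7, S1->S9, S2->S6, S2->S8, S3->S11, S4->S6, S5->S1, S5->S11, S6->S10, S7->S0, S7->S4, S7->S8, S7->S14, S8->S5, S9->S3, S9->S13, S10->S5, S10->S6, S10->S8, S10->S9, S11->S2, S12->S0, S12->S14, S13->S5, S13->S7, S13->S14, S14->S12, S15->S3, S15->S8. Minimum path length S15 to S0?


BFS layer-by-layer from S15:
  dist 0: {S15}
  dist 1: {S3, S8}
  dist 2: {S5, S11}
  dist 3: {S1, S2}
  dist 4: {S6, S7, S9}
  dist 5: {S0, S4, S10, S13, S14}
  -> S0 reached at distance 5
Shortest path length = 5

5


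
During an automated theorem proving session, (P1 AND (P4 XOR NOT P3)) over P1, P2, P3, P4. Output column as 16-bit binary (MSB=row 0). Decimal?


Formula: (P1 AND (P4 XOR NOT P3)) over P1, P2, P3, P4 (16 rows)
Evaluate each row (bits = P1,P2,P3,P4, MSB first):
  row 0 [0000]: (0 AND (0 XOR NOT 0)) -> 0
  row 1 [0001]: (0 AND (1 XOR NOT 0)) -> 0
  row 2 [0010]: (0 AND (0 XOR NOT 1)) -> 0
  row 3 [0011]: (0 AND (1 XOR NOT 1)) -> 0
  row 4 [0100]: (0 AND (0 XOR NOT 0)) -> 0
  row 5 [0101]: (0 AND (1 XOR NOT 0)) -> 0
  row 6 [0110]: (0 AND (0 XOR NOT 1)) -> 0
  row 7 [0111]: (0 AND (1 XOR NOT 1)) -> 0
  row 8 [1000]: (1 AND (0 XOR NOT 0)) -> 1
  row 9 [1001]: (1 AND (1 XOR NOT 0)) -> 0
  row 10 [1010]: (1 AND (0 XOR NOT 1)) -> 0
  row 11 [1011]: (1 AND (1 XOR NOT 1)) -> 1
  row 12 [1100]: (1 AND (0 XOR NOT 0)) -> 1
  row 13 [1101]: (1 AND (1 XOR NOT 0)) -> 0
  row 14 [1110]: (1 AND (0 XOR NOT 1)) -> 0
  row 15 [1111]: (1 AND (1 XOR NOT 1)) -> 1
Full result column, 4 rows per line (P1,P2 fixed per line; P3,P4 runs 00..11 left to right):
  rows 0-3 [P1,P2=00]: 0000  = hex 0
  rows 4-7 [P1,P2=01]: 0000  = hex 0
  rows 8-11 [P1,P2=10]: 1001  = hex 9
  rows 12-15 [P1,P2=11]: 1001  = hex 9
Output column (row 0 .. row 15) = 0000000010011001
Output column grouped in 4s = 0000 0000 1001 1001 = 0x0099
Convert to decimal digit by digit (value = value*16 + digit):
  0 -> 0
  0*16 + 0 = 0
  0*16 + 9 = 9
  9*16 + 9 = 153
Decimal = 153

153


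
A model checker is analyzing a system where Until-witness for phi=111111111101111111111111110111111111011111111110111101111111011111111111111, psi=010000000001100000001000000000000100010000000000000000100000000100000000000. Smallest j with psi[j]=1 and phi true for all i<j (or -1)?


(phi U psi) at 0: need smallest j with psi[j]=1 and phi[i]=1 for all i in [0,j).
Scan from step 0:
  step 0: phi=1, psi=0 -> continue
  step 1: psi=1 and phi held for [0,1) -> witness found
Witness step = 1

1


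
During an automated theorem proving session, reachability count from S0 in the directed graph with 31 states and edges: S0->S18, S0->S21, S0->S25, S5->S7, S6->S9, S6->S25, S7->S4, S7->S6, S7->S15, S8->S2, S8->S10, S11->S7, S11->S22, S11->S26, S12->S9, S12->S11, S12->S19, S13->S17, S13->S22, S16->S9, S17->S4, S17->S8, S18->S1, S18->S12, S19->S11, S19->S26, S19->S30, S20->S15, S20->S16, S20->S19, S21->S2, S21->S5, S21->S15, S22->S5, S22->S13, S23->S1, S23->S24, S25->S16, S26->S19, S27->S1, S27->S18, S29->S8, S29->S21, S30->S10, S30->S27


BFS from S0:
  layer 0: {S0}
  layer 1: {S18, S21, S25}
  layer 2: {S1, S2, S5, S12, S15, S16}
  layer 3: {S7, S9, S11, S19}
  layer 4: {S4, S6, S22, S26, S30}
  layer 5: {S10, S13, S27}
  layer 6: {S17}
  layer 7: {S8}
Reachable set: {S0, S1, S2, S4, S5, S6, S7, S8, S9, S10, S11, S12, S13, S15, S16, S17, S18, S19, S21, S22, S25, S26, S27, S30}
Count = 24

24


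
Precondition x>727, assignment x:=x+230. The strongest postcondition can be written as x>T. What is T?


Formula: sp(P, x:=E) = exists old_x. (x = E[old_x/x]) AND P[old_x/x] (old_x is the value of x before the assignment; eliminate old_x by solving x = E[old_x/x] for old_x)
Step 1: Precondition P: x>727, i.e. old_x > 727
Step 2: Assignment gives x = old_x + 230, so old_x = x - 230
Step 3: Substitute into P: x - 230 > 727
Step 4: Simplify: x > 727+230 = 957

957


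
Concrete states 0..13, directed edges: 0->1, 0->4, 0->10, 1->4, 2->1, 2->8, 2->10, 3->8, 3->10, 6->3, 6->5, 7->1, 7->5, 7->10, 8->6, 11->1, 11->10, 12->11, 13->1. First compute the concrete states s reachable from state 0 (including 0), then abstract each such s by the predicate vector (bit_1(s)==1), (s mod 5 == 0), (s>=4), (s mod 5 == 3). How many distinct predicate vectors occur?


BFS from 0:
Concrete reachable: {0, 1, 4, 10}
Abstract via predicates (bit_1(s)==1), (s mod 5 == 0), (s>=4), (s mod 5 == 3):
  (0,0,0,0) <- {1}
  (0,0,1,0) <- {4}
  (0,1,0,0) <- {0}
  (1,1,1,0) <- {10}
Distinct abstract states = 4

4


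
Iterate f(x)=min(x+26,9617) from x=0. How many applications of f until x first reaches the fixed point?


Step 1: x=0, cap=9617, increment=26
Step 2: x grows by 26 each step until capped at 9617; fixed point is x=9617
Step 3: iterations = ceil(9617/26) = 370

370


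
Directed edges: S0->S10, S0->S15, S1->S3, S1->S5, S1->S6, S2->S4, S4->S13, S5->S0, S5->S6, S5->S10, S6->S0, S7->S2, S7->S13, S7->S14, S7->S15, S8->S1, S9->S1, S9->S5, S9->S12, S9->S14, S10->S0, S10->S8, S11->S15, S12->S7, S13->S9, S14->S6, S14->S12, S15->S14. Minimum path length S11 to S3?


BFS layer-by-layer from S11:
  dist 0: {S11}
  dist 1: {S15}
  dist 2: {S14}
  dist 3: {S6, S12}
  dist 4: {S0, S7}
  dist 5: {S2, S10, S13}
  dist 6: {S4, S8, S9}
  dist 7: {S1, S5}
  dist 8: {S3}
  -> S3 reached at distance 8
Shortest path length = 8

8


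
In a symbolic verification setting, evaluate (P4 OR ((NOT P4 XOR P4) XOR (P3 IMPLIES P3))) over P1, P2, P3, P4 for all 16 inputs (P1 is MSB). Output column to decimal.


Formula: (P4 OR ((NOT P4 XOR P4) XOR (P3 IMPLIES P3))) over P1, P2, P3, P4 (16 rows)
Evaluate each row (bits = P1,P2,P3,P4, MSB first):
  row 0 [0000]: (0 OR ((NOT 0 XOR 0) XOR (0 IMPLIES 0))) -> 0
  row 1 [0001]: (1 OR ((NOT 1 XOR 1) XOR (0 IMPLIES 0))) -> 1
  row 2 [0010]: (0 OR ((NOT 0 XOR 0) XOR (1 IMPLIES 1))) -> 0
  row 3 [0011]: (1 OR ((NOT 1 XOR 1) XOR (1 IMPLIES 1))) -> 1
  row 4 [0100]: (0 OR ((NOT 0 XOR 0) XOR (0 IMPLIES 0))) -> 0
  row 5 [0101]: (1 OR ((NOT 1 XOR 1) XOR (0 IMPLIES 0))) -> 1
  row 6 [0110]: (0 OR ((NOT 0 XOR 0) XOR (1 IMPLIES 1))) -> 0
  row 7 [0111]: (1 OR ((NOT 1 XOR 1) XOR (1 IMPLIES 1))) -> 1
  row 8 [1000]: (0 OR ((NOT 0 XOR 0) XOR (0 IMPLIES 0))) -> 0
  row 9 [1001]: (1 OR ((NOT 1 XOR 1) XOR (0 IMPLIES 0))) -> 1
  row 10 [1010]: (0 OR ((NOT 0 XOR 0) XOR (1 IMPLIES 1))) -> 0
  row 11 [1011]: (1 OR ((NOT 1 XOR 1) XOR (1 IMPLIES 1))) -> 1
  row 12 [1100]: (0 OR ((NOT 0 XOR 0) XOR (0 IMPLIES 0))) -> 0
  row 13 [1101]: (1 OR ((NOT 1 XOR 1) XOR (0 IMPLIES 0))) -> 1
  row 14 [1110]: (0 OR ((NOT 0 XOR 0) XOR (1 IMPLIES 1))) -> 0
  row 15 [1111]: (1 OR ((NOT 1 XOR 1) XOR (1 IMPLIES 1))) -> 1
Full result column, 4 rows per line (P1,P2 fixed per line; P3,P4 runs 00..11 left to right):
  rows 0-3 [P1,P2=00]: 0101  = hex 5
  rows 4-7 [P1,P2=01]: 0101  = hex 5
  rows 8-11 [P1,P2=10]: 0101  = hex 5
  rows 12-15 [P1,P2=11]: 0101  = hex 5
Output column (row 0 .. row 15) = 0101010101010101
Output column grouped in 4s = 0101 0101 0101 0101 = 0x5555
Convert to decimal digit by digit (value = value*16 + digit):
  5 -> 5
  5*16 + 5 = 85
  85*16 + 5 = 1365
  1365*16 + 5 = 21845
Decimal = 21845

21845


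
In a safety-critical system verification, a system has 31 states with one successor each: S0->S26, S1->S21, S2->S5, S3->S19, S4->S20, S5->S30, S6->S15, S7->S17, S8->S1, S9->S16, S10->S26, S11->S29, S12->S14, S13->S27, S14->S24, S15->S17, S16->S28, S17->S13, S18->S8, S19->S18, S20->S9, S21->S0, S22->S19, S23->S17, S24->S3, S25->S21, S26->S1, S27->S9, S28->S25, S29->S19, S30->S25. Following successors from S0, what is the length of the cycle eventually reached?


Trace from S0 until a state repeats:
  S0 -> S26 -> S1 -> S21 -> S0
S0 first seen at step 0, revisited at step 4.
Cycle length = 4 - 0 = 4

4


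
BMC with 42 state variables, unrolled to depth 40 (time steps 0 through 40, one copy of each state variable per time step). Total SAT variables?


BMC unrolls to depth k, creating one copy of each state var for steps 0..k.
Step count = 40 + 1 = 41 (steps 0 through 40)
Vars per step = 42
Total = 42 * 41 = 1722

1722


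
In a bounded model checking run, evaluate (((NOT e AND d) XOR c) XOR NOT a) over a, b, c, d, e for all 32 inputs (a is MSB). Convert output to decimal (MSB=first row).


Formula: (((NOT e AND d) XOR c) XOR NOT a) over a, b, c, d, e (32 rows)
Evaluate each row (bits = a,b,c,d,e, MSB first):
  row 0 [00000]: (((NOT 0 AND 0) XOR 0) XOR NOT 0) -> 1
  row 1 [00001]: (((NOT 1 AND 0) XOR 0) XOR NOT 0) -> 1
  row 2 [00010]: (((NOT 0 AND 1) XOR 0) XOR NOT 0) -> 0
  row 3 [00011]: (((NOT 1 AND 1) XOR 0) XOR NOT 0) -> 1
  row 4 [00100]: (((NOT 0 AND 0) XOR 1) XOR NOT 0) -> 0
  row 5 [00101]: (((NOT 1 AND 0) XOR 1) XOR NOT 0) -> 0
  row 6 [00110]: (((NOT 0 AND 1) XOR 1) XOR NOT 0) -> 1
  row 7 [00111]: (((NOT 1 AND 1) XOR 1) XOR NOT 0) -> 0
  row 8 [01000]: (((NOT 0 AND 0) XOR 0) XOR NOT 0) -> 1
  row 9 [01001]: (((NOT 1 AND 0) XOR 0) XOR NOT 0) -> 1
  row 10 [01010]: (((NOT 0 AND 1) XOR 0) XOR NOT 0) -> 0
  row 11 [01011]: (((NOT 1 AND 1) XOR 0) XOR NOT 0) -> 1
  row 12 [01100]: (((NOT 0 AND 0) XOR 1) XOR NOT 0) -> 0
  row 13 [01101]: (((NOT 1 AND 0) XOR 1) XOR NOT 0) -> 0
  row 14 [01110]: (((NOT 0 AND 1) XOR 1) XOR NOT 0) -> 1
  row 15 [01111]: (((NOT 1 AND 1) XOR 1) XOR NOT 0) -> 0
  row 16 [10000]: (((NOT 0 AND 0) XOR 0) XOR NOT 1) -> 0
  row 17 [10001]: (((NOT 1 AND 0) XOR 0) XOR NOT 1) -> 0
  row 18 [10010]: (((NOT 0 AND 1) XOR 0) XOR NOT 1) -> 1
  row 19 [10011]: (((NOT 1 AND 1) XOR 0) XOR NOT 1) -> 0
  row 20 [10100]: (((NOT 0 AND 0) XOR 1) XOR NOT 1) -> 1
  row 21 [10101]: (((NOT 1 AND 0) XOR 1) XOR NOT 1) -> 1
  row 22 [10110]: (((NOT 0 AND 1) XOR 1) XOR NOT 1) -> 0
  row 23 [10111]: (((NOT 1 AND 1) XOR 1) XOR NOT 1) -> 1
  row 24 [11000]: (((NOT 0 AND 0) XOR 0) XOR NOT 1) -> 0
  row 25 [11001]: (((NOT 1 AND 0) XOR 0) XOR NOT 1) -> 0
  row 26 [11010]: (((NOT 0 AND 1) XOR 0) XOR NOT 1) -> 1
  row 27 [11011]: (((NOT 1 AND 1) XOR 0) XOR NOT 1) -> 0
  row 28 [11100]: (((NOT 0 AND 0) XOR 1) XOR NOT 1) -> 1
  row 29 [11101]: (((NOT 1 AND 0) XOR 1) XOR NOT 1) -> 1
  row 30 [11110]: (((NOT 0 AND 1) XOR 1) XOR NOT 1) -> 0
  row 31 [11111]: (((NOT 1 AND 1) XOR 1) XOR NOT 1) -> 1
Full result column, 4 rows per line (a,b,c fixed per line; d,e runs 00..11 left to right):
  rows 0-3 [a,b,c=000]: 1101  = hex D
  rows 4-7 [a,b,c=001]: 0010  = hex 2
  rows 8-11 [a,b,c=010]: 1101  = hex D
  rows 12-15 [a,b,c=011]: 0010  = hex 2
  rows 16-19 [a,b,c=100]: 0010  = hex 2
  rows 20-23 [a,b,c=101]: 1101  = hex D
  rows 24-27 [a,b,c=110]: 0010  = hex 2
  rows 28-31 [a,b,c=111]: 1101  = hex D
Output column (row 0 .. row 31) = 11010010110100100010110100101101
Output column grouped in 4s = 1101 0010 1101 0010 0010 1101 0010 1101 = 0xD2D22D2D
Convert to decimal digit by digit (value = value*16 + digit):
  D -> 13
  13*16 + 2 = 210
  210*16 + 13 (D) = 3373
  3373*16 + 2 = 53970
  53970*16 + 2 = 863522
  863522*16 + 13 (D) = 13816365
  13816365*16 + 2 = 221061842
  221061842*16 + 13 (D) = 3536989485
Decimal = 3536989485

3536989485


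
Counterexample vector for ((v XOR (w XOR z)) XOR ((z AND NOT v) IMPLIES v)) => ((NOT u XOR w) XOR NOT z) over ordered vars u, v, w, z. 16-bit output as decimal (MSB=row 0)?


F1 = ((v XOR (w XOR z)) XOR ((z AND NOT v) IMPLIES v))
F2 = ((NOT u XOR w) XOR NOT z)
Counterexample to F1=>F2 is where F1=1 and F2=0.
Evaluate each row (bits = u,v,w,z, MSB first):
  row 0 [0000]: F1=1 F2=0 -> F1&~F2 -> 1
  row 1 [0001]: F1=1 F2=1 -> F1&~F2 -> 0
  row 2 [0010]: F1=0 F2=1 -> F1&~F2 -> 0
  row 3 [0011]: F1=0 F2=0 -> F1&~F2 -> 0
  row 4 [0100]: F1=0 F2=0 -> F1&~F2 -> 0
  row 5 [0101]: F1=1 F2=1 -> F1&~F2 -> 0
  row 6 [0110]: F1=1 F2=1 -> F1&~F2 -> 0
  row 7 [0111]: F1=0 F2=0 -> F1&~F2 -> 0
  row 8 [1000]: F1=1 F2=1 -> F1&~F2 -> 0
  row 9 [1001]: F1=1 F2=0 -> F1&~F2 -> 1
  row 10 [1010]: F1=0 F2=0 -> F1&~F2 -> 0
  row 11 [1011]: F1=0 F2=1 -> F1&~F2 -> 0
  row 12 [1100]: F1=0 F2=1 -> F1&~F2 -> 0
  row 13 [1101]: F1=1 F2=0 -> F1&~F2 -> 1
  row 14 [1110]: F1=1 F2=0 -> F1&~F2 -> 1
  row 15 [1111]: F1=0 F2=1 -> F1&~F2 -> 0
Full result column, 4 rows per line (u,v fixed per line; w,z runs 00..11 left to right):
  rows 0-3 [u,v=00]: 1000  = hex 8
  rows 4-7 [u,v=01]: 0000  = hex 0
  rows 8-11 [u,v=10]: 0100  = hex 4
  rows 12-15 [u,v=11]: 0110  = hex 6
Counterexample vector (row 0 .. row 15) = 1000000001000110
Output column grouped in 4s = 1000 0000 0100 0110 = 0x8046
Convert to decimal digit by digit (value = value*16 + digit):
  8 -> 8
  8*16 + 0 = 128
  128*16 + 4 = 2052
  2052*16 + 6 = 32838
Decimal = 32838

32838


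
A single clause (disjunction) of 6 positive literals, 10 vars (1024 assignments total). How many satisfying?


Step 1: Total=2^10=1024
Step 2: Unsat when all 6 false: 2^4=16
Step 3: Sat=1024-16=1008

1008


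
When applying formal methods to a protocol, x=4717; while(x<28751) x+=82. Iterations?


Step 1: x goes from 4717 toward 28751 by 82; the body runs while x<28751, so iterations = ceil((bound-start)/step)
Step 2: Distance=24034
Step 3: ceil(24034/82)=294

294


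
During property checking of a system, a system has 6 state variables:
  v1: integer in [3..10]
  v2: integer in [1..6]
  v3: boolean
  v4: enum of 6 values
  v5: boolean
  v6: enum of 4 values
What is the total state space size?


State space = product of domain sizes of all variables.
Domain sizes:
  v1 (integer in [3..10]): 8
  v2 (integer in [1..6]): 6
  v3 (boolean): 2
  v4 (enum of 6 values): 6
  v5 (boolean): 2
  v6 (enum of 4 values): 4
Product = 8 * 6 * 2 * 6 * 2 * 4 = 4608

4608


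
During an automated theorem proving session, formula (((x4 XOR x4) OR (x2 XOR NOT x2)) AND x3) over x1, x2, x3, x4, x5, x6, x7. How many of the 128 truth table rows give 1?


Formula: (((x4 XOR x4) OR (x2 XOR NOT x2)) AND x3) over 7 vars (128 rows)
Evaluate each row (x1, x2, x3, x4, x5, x6, x7 as bits, MSB first):
  row 0 [0000000]: (((0 XOR 0) OR (0 XOR NOT 0)) AND 0) -> 0
  row 1 [0000001]: (((0 XOR 0) OR (0 XOR NOT 0)) AND 0) -> 0
  row 2 [0000010]: (((0 XOR 0) OR (0 XOR NOT 0)) AND 0) -> 0
  row 3 [0000011]: (((0 XOR 0) OR (0 XOR NOT 0)) AND 0) -> 0
  row 4 [0000100]: (((0 XOR 0) OR (0 XOR NOT 0)) AND 0) -> 0
  (every remaining row is evaluated the same way; all 128 results are listed next)
Full result column, 8 rows per line (x1,x2,x3,x4 fixed per line; x5,x6,x7 runs 000..111 left to right):
  rows 0-7 [x1,x2,x3,x4=0000]: 00000000  (ones: 0)
  rows 8-15 [x1,x2,x3,x4=0001]: 00000000  (ones: 0)
  rows 16-23 [x1,x2,x3,x4=0010]: 11111111  (ones: 8)
  rows 24-31 [x1,x2,x3,x4=0011]: 11111111  (ones: 8)
  rows 32-39 [x1,x2,x3,x4=0100]: 00000000  (ones: 0)
  rows 40-47 [x1,x2,x3,x4=0101]: 00000000  (ones: 0)
  rows 48-55 [x1,x2,x3,x4=0110]: 11111111  (ones: 8)
  rows 56-63 [x1,x2,x3,x4=0111]: 11111111  (ones: 8)
  rows 64-71 [x1,x2,x3,x4=1000]: 00000000  (ones: 0)
  rows 72-79 [x1,x2,x3,x4=1001]: 00000000  (ones: 0)
  rows 80-87 [x1,x2,x3,x4=1010]: 11111111  (ones: 8)
  rows 88-95 [x1,x2,x3,x4=1011]: 11111111  (ones: 8)
  rows 96-103 [x1,x2,x3,x4=1100]: 00000000  (ones: 0)
  rows 104-111 [x1,x2,x3,x4=1101]: 00000000  (ones: 0)
  rows 112-119 [x1,x2,x3,x4=1110]: 11111111  (ones: 8)
  rows 120-127 [x1,x2,x3,x4=1111]: 11111111  (ones: 8)
Count of 1-rows = 0+0+8+8+0+0+8+8+0+0+8+8+0+0+8+8 = 64

64


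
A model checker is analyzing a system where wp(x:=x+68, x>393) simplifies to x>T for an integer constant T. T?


Formula: wp(x:=E, P) = P[E/x] (substitute E for x in postcondition)
Step 1: Postcondition: x>393
Step 2: Substitute x+68 for x: x+68>393
Step 3: Solve for x: x > 393-68 = 325

325


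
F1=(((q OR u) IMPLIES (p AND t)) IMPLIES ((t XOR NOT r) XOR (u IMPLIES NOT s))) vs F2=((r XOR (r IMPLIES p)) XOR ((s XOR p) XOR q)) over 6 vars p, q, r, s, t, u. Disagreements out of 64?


F1 = (((q OR u) IMPLIES (p AND t)) IMPLIES ((t XOR NOT r) XOR (u IMPLIES NOT s)))
F2 = ((r XOR (r IMPLIES p)) XOR ((s XOR p) XOR q))
Evaluate both on each of 64 rows (bits = p,q,r,s,t,u):
  row 0 [000000]: F1=0 F2=1 (differ) -> 1
  row 1 [000001]: F1=1 F2=1 -> 0
  row 2 [000010]: F1=1 F2=1 -> 0
  row 3 [000011]: F1=1 F2=1 -> 0
  row 4 [000100]: F1=0 F2=0 -> 0
  (every remaining row is evaluated the same way; all 64 results are listed next)
Full result column, 8 rows per line (p,q,r fixed per line; s,t,u runs 000..111 left to right):
  rows 0-7 [p,q,r=000]: 10000111  (ones: 4)
  rows 8-15 [p,q,r=001]: 00101101  (ones: 4)
  rows 16-23 [p,q,r=010]: 11110000  (ones: 4)
  rows 24-31 [p,q,r=011]: 11110000  (ones: 4)
  rows 32-39 [p,q,r=100]: 01111001  (ones: 5)
  rows 40-47 [p,q,r=101]: 00111101  (ones: 5)
  rows 48-55 [p,q,r=110]: 00001110  (ones: 3)
  rows 56-63 [p,q,r=111]: 11000010  (ones: 3)
Disagreements = 4+4+4+4+5+5+3+3 = 32

32
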